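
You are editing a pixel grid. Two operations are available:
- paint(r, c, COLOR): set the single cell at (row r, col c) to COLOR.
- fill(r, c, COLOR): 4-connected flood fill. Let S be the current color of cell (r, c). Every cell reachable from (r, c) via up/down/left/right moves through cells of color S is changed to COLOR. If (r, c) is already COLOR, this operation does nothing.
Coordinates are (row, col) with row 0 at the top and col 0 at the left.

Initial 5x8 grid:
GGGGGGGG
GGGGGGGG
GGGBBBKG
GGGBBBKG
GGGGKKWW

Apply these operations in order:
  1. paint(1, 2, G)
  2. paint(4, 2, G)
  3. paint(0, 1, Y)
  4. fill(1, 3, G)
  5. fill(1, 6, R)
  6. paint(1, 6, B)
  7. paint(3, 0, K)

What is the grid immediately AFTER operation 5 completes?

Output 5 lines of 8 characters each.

After op 1 paint(1,2,G):
GGGGGGGG
GGGGGGGG
GGGBBBKG
GGGBBBKG
GGGGKKWW
After op 2 paint(4,2,G):
GGGGGGGG
GGGGGGGG
GGGBBBKG
GGGBBBKG
GGGGKKWW
After op 3 paint(0,1,Y):
GYGGGGGG
GGGGGGGG
GGGBBBKG
GGGBBBKG
GGGGKKWW
After op 4 fill(1,3,G) [0 cells changed]:
GYGGGGGG
GGGGGGGG
GGGBBBKG
GGGBBBKG
GGGGKKWW
After op 5 fill(1,6,R) [27 cells changed]:
RYRRRRRR
RRRRRRRR
RRRBBBKR
RRRBBBKR
RRRRKKWW

Answer: RYRRRRRR
RRRRRRRR
RRRBBBKR
RRRBBBKR
RRRRKKWW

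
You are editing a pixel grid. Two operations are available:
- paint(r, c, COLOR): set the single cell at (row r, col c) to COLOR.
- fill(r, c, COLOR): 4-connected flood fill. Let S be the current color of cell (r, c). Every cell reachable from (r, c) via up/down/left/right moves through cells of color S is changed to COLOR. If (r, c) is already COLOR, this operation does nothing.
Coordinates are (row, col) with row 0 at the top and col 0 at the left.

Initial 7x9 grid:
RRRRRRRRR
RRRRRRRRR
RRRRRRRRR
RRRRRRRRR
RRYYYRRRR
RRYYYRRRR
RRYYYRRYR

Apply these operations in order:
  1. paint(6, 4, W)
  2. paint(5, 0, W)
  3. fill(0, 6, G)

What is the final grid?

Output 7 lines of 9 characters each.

Answer: GGGGGGGGG
GGGGGGGGG
GGGGGGGGG
GGGGGGGGG
GGYYYGGGG
WGYYYGGGG
GGYYWGGYG

Derivation:
After op 1 paint(6,4,W):
RRRRRRRRR
RRRRRRRRR
RRRRRRRRR
RRRRRRRRR
RRYYYRRRR
RRYYYRRRR
RRYYWRRYR
After op 2 paint(5,0,W):
RRRRRRRRR
RRRRRRRRR
RRRRRRRRR
RRRRRRRRR
RRYYYRRRR
WRYYYRRRR
RRYYWRRYR
After op 3 fill(0,6,G) [52 cells changed]:
GGGGGGGGG
GGGGGGGGG
GGGGGGGGG
GGGGGGGGG
GGYYYGGGG
WGYYYGGGG
GGYYWGGYG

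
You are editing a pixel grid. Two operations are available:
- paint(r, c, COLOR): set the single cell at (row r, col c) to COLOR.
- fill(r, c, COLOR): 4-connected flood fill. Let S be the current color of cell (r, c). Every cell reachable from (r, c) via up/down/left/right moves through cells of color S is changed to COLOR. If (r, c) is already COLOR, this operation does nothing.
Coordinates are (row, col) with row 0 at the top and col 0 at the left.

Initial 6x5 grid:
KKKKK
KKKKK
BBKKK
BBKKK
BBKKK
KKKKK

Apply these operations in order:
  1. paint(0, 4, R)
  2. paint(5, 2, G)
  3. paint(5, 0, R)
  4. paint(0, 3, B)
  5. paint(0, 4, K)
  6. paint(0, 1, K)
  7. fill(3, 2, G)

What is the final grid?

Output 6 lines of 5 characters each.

After op 1 paint(0,4,R):
KKKKR
KKKKK
BBKKK
BBKKK
BBKKK
KKKKK
After op 2 paint(5,2,G):
KKKKR
KKKKK
BBKKK
BBKKK
BBKKK
KKGKK
After op 3 paint(5,0,R):
KKKKR
KKKKK
BBKKK
BBKKK
BBKKK
RKGKK
After op 4 paint(0,3,B):
KKKBR
KKKKK
BBKKK
BBKKK
BBKKK
RKGKK
After op 5 paint(0,4,K):
KKKBK
KKKKK
BBKKK
BBKKK
BBKKK
RKGKK
After op 6 paint(0,1,K):
KKKBK
KKKKK
BBKKK
BBKKK
BBKKK
RKGKK
After op 7 fill(3,2,G) [20 cells changed]:
GGGBG
GGGGG
BBGGG
BBGGG
BBGGG
RKGGG

Answer: GGGBG
GGGGG
BBGGG
BBGGG
BBGGG
RKGGG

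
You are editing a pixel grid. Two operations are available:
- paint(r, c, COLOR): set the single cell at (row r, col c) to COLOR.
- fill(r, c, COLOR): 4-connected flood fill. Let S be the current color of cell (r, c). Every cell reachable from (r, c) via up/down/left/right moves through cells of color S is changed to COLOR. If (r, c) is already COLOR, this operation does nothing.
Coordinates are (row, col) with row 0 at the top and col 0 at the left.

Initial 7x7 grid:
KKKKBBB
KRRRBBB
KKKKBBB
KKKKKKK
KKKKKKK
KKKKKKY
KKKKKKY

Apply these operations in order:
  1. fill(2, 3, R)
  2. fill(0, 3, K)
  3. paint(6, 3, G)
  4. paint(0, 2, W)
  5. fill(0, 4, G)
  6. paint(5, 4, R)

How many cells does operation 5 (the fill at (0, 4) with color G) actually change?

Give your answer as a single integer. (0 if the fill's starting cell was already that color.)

Answer: 9

Derivation:
After op 1 fill(2,3,R) [35 cells changed]:
RRRRBBB
RRRRBBB
RRRRBBB
RRRRRRR
RRRRRRR
RRRRRRY
RRRRRRY
After op 2 fill(0,3,K) [38 cells changed]:
KKKKBBB
KKKKBBB
KKKKBBB
KKKKKKK
KKKKKKK
KKKKKKY
KKKKKKY
After op 3 paint(6,3,G):
KKKKBBB
KKKKBBB
KKKKBBB
KKKKKKK
KKKKKKK
KKKKKKY
KKKGKKY
After op 4 paint(0,2,W):
KKWKBBB
KKKKBBB
KKKKBBB
KKKKKKK
KKKKKKK
KKKKKKY
KKKGKKY
After op 5 fill(0,4,G) [9 cells changed]:
KKWKGGG
KKKKGGG
KKKKGGG
KKKKKKK
KKKKKKK
KKKKKKY
KKKGKKY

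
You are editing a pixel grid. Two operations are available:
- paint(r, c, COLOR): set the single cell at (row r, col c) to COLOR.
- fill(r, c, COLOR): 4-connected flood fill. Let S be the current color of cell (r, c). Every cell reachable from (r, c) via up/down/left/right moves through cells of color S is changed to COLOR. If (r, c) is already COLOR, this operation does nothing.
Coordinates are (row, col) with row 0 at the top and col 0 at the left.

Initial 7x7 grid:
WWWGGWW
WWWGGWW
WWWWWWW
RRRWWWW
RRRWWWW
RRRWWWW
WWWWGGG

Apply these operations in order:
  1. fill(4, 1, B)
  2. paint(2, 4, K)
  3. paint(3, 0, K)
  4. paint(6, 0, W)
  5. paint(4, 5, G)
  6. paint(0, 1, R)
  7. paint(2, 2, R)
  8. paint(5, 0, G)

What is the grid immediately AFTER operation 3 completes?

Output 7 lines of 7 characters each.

After op 1 fill(4,1,B) [9 cells changed]:
WWWGGWW
WWWGGWW
WWWWWWW
BBBWWWW
BBBWWWW
BBBWWWW
WWWWGGG
After op 2 paint(2,4,K):
WWWGGWW
WWWGGWW
WWWWKWW
BBBWWWW
BBBWWWW
BBBWWWW
WWWWGGG
After op 3 paint(3,0,K):
WWWGGWW
WWWGGWW
WWWWKWW
KBBWWWW
BBBWWWW
BBBWWWW
WWWWGGG

Answer: WWWGGWW
WWWGGWW
WWWWKWW
KBBWWWW
BBBWWWW
BBBWWWW
WWWWGGG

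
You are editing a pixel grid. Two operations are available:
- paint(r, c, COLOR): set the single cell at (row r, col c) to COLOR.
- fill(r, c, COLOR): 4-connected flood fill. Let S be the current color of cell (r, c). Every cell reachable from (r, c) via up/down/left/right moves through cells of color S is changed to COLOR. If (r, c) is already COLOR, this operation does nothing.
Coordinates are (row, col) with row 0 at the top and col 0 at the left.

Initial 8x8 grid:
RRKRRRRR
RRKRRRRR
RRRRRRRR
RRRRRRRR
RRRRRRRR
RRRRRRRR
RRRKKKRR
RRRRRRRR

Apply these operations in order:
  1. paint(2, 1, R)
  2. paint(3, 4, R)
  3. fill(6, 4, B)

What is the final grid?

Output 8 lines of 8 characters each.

Answer: RRKRRRRR
RRKRRRRR
RRRRRRRR
RRRRRRRR
RRRRRRRR
RRRRRRRR
RRRBBBRR
RRRRRRRR

Derivation:
After op 1 paint(2,1,R):
RRKRRRRR
RRKRRRRR
RRRRRRRR
RRRRRRRR
RRRRRRRR
RRRRRRRR
RRRKKKRR
RRRRRRRR
After op 2 paint(3,4,R):
RRKRRRRR
RRKRRRRR
RRRRRRRR
RRRRRRRR
RRRRRRRR
RRRRRRRR
RRRKKKRR
RRRRRRRR
After op 3 fill(6,4,B) [3 cells changed]:
RRKRRRRR
RRKRRRRR
RRRRRRRR
RRRRRRRR
RRRRRRRR
RRRRRRRR
RRRBBBRR
RRRRRRRR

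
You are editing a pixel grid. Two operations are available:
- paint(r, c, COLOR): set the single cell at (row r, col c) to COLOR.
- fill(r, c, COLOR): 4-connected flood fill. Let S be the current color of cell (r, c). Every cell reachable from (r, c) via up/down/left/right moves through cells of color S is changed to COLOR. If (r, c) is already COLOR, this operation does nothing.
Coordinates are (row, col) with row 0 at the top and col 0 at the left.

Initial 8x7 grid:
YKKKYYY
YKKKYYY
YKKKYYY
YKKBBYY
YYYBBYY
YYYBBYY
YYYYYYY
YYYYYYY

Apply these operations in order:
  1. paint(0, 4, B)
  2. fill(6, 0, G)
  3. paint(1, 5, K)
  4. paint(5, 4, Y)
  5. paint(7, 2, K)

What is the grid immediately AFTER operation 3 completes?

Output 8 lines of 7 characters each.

After op 1 paint(0,4,B):
YKKKBYY
YKKKYYY
YKKKYYY
YKKBBYY
YYYBBYY
YYYBBYY
YYYYYYY
YYYYYYY
After op 2 fill(6,0,G) [38 cells changed]:
GKKKBGG
GKKKGGG
GKKKGGG
GKKBBGG
GGGBBGG
GGGBBGG
GGGGGGG
GGGGGGG
After op 3 paint(1,5,K):
GKKKBGG
GKKKGKG
GKKKGGG
GKKBBGG
GGGBBGG
GGGBBGG
GGGGGGG
GGGGGGG

Answer: GKKKBGG
GKKKGKG
GKKKGGG
GKKBBGG
GGGBBGG
GGGBBGG
GGGGGGG
GGGGGGG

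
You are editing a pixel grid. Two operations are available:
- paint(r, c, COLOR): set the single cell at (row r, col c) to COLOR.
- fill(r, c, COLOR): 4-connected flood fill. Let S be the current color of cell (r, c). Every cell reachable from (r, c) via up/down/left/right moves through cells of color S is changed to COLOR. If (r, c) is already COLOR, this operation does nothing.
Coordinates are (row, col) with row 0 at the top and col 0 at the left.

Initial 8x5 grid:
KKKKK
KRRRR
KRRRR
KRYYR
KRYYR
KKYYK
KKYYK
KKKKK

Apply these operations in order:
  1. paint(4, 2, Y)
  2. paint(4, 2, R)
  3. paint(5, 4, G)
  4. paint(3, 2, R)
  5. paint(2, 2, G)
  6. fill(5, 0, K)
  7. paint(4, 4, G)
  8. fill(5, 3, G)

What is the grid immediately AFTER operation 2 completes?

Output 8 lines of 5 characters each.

Answer: KKKKK
KRRRR
KRRRR
KRYYR
KRRYR
KKYYK
KKYYK
KKKKK

Derivation:
After op 1 paint(4,2,Y):
KKKKK
KRRRR
KRRRR
KRYYR
KRYYR
KKYYK
KKYYK
KKKKK
After op 2 paint(4,2,R):
KKKKK
KRRRR
KRRRR
KRYYR
KRRYR
KKYYK
KKYYK
KKKKK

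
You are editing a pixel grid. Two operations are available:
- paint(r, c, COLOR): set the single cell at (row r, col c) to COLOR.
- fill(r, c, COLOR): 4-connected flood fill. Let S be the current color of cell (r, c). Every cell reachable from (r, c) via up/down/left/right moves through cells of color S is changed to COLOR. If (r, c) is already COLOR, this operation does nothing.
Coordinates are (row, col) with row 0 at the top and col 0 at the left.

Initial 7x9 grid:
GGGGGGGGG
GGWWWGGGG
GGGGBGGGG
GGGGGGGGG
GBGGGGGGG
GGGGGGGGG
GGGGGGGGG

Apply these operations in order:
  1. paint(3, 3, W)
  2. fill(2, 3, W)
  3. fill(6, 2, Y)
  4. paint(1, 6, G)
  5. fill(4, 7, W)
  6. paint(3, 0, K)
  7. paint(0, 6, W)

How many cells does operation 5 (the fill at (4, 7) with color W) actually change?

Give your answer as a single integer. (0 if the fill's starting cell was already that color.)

After op 1 paint(3,3,W):
GGGGGGGGG
GGWWWGGGG
GGGGBGGGG
GGGWGGGGG
GBGGGGGGG
GGGGGGGGG
GGGGGGGGG
After op 2 fill(2,3,W) [57 cells changed]:
WWWWWWWWW
WWWWWWWWW
WWWWBWWWW
WWWWWWWWW
WBWWWWWWW
WWWWWWWWW
WWWWWWWWW
After op 3 fill(6,2,Y) [61 cells changed]:
YYYYYYYYY
YYYYYYYYY
YYYYBYYYY
YYYYYYYYY
YBYYYYYYY
YYYYYYYYY
YYYYYYYYY
After op 4 paint(1,6,G):
YYYYYYYYY
YYYYYYGYY
YYYYBYYYY
YYYYYYYYY
YBYYYYYYY
YYYYYYYYY
YYYYYYYYY
After op 5 fill(4,7,W) [60 cells changed]:
WWWWWWWWW
WWWWWWGWW
WWWWBWWWW
WWWWWWWWW
WBWWWWWWW
WWWWWWWWW
WWWWWWWWW

Answer: 60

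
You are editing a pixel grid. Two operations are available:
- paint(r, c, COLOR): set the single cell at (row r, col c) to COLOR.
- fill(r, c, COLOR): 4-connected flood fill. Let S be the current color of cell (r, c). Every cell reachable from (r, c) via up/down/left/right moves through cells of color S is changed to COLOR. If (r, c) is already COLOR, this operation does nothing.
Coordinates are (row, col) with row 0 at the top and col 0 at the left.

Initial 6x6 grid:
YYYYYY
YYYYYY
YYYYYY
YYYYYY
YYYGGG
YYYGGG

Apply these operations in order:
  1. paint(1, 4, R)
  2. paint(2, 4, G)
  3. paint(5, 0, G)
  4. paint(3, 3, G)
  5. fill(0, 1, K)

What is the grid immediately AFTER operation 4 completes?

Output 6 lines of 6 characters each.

After op 1 paint(1,4,R):
YYYYYY
YYYYRY
YYYYYY
YYYYYY
YYYGGG
YYYGGG
After op 2 paint(2,4,G):
YYYYYY
YYYYRY
YYYYGY
YYYYYY
YYYGGG
YYYGGG
After op 3 paint(5,0,G):
YYYYYY
YYYYRY
YYYYGY
YYYYYY
YYYGGG
GYYGGG
After op 4 paint(3,3,G):
YYYYYY
YYYYRY
YYYYGY
YYYGYY
YYYGGG
GYYGGG

Answer: YYYYYY
YYYYRY
YYYYGY
YYYGYY
YYYGGG
GYYGGG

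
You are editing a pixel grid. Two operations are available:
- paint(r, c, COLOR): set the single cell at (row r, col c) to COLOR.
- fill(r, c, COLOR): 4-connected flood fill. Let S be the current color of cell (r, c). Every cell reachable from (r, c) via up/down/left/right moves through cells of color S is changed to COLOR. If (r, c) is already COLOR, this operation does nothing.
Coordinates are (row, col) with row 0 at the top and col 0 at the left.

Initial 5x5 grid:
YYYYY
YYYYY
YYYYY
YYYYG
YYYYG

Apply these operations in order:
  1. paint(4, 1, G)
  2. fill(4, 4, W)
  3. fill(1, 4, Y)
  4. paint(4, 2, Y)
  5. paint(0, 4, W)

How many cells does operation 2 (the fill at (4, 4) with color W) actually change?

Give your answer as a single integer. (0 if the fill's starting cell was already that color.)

After op 1 paint(4,1,G):
YYYYY
YYYYY
YYYYY
YYYYG
YGYYG
After op 2 fill(4,4,W) [2 cells changed]:
YYYYY
YYYYY
YYYYY
YYYYW
YGYYW

Answer: 2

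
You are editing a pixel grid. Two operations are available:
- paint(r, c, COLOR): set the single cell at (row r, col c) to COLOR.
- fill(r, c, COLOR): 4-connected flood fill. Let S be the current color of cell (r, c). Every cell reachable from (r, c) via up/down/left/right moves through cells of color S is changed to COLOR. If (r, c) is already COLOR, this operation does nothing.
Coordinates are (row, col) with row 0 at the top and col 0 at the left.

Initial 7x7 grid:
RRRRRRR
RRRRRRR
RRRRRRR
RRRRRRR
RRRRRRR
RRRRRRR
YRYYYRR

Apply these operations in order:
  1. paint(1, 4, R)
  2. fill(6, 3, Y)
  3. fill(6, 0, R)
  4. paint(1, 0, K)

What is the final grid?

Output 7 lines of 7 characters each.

Answer: RRRRRRR
KRRRRRR
RRRRRRR
RRRRRRR
RRRRRRR
RRRRRRR
RRYYYRR

Derivation:
After op 1 paint(1,4,R):
RRRRRRR
RRRRRRR
RRRRRRR
RRRRRRR
RRRRRRR
RRRRRRR
YRYYYRR
After op 2 fill(6,3,Y) [0 cells changed]:
RRRRRRR
RRRRRRR
RRRRRRR
RRRRRRR
RRRRRRR
RRRRRRR
YRYYYRR
After op 3 fill(6,0,R) [1 cells changed]:
RRRRRRR
RRRRRRR
RRRRRRR
RRRRRRR
RRRRRRR
RRRRRRR
RRYYYRR
After op 4 paint(1,0,K):
RRRRRRR
KRRRRRR
RRRRRRR
RRRRRRR
RRRRRRR
RRRRRRR
RRYYYRR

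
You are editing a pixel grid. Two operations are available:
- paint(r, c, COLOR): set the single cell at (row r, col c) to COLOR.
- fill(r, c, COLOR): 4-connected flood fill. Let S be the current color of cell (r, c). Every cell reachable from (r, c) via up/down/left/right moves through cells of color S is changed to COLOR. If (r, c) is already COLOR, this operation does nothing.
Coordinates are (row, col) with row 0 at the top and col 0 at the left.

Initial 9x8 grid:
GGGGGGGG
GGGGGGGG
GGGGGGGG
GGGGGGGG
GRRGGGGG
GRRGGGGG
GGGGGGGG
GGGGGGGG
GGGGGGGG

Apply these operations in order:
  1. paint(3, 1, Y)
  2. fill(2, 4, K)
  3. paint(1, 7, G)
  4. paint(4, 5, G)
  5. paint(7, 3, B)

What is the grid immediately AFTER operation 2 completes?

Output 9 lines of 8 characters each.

After op 1 paint(3,1,Y):
GGGGGGGG
GGGGGGGG
GGGGGGGG
GYGGGGGG
GRRGGGGG
GRRGGGGG
GGGGGGGG
GGGGGGGG
GGGGGGGG
After op 2 fill(2,4,K) [67 cells changed]:
KKKKKKKK
KKKKKKKK
KKKKKKKK
KYKKKKKK
KRRKKKKK
KRRKKKKK
KKKKKKKK
KKKKKKKK
KKKKKKKK

Answer: KKKKKKKK
KKKKKKKK
KKKKKKKK
KYKKKKKK
KRRKKKKK
KRRKKKKK
KKKKKKKK
KKKKKKKK
KKKKKKKK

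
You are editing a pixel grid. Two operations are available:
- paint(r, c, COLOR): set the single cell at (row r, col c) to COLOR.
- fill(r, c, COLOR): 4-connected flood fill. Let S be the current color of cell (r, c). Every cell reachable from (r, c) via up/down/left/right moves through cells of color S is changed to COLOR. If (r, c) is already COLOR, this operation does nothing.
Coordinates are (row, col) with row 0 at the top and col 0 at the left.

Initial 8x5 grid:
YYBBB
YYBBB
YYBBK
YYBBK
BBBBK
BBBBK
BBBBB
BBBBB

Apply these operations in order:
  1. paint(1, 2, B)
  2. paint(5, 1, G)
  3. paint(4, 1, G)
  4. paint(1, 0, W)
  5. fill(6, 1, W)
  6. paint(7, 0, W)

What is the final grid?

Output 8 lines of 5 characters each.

After op 1 paint(1,2,B):
YYBBB
YYBBB
YYBBK
YYBBK
BBBBK
BBBBK
BBBBB
BBBBB
After op 2 paint(5,1,G):
YYBBB
YYBBB
YYBBK
YYBBK
BBBBK
BGBBK
BBBBB
BBBBB
After op 3 paint(4,1,G):
YYBBB
YYBBB
YYBBK
YYBBK
BGBBK
BGBBK
BBBBB
BBBBB
After op 4 paint(1,0,W):
YYBBB
WYBBB
YYBBK
YYBBK
BGBBK
BGBBK
BBBBB
BBBBB
After op 5 fill(6,1,W) [26 cells changed]:
YYWWW
WYWWW
YYWWK
YYWWK
WGWWK
WGWWK
WWWWW
WWWWW
After op 6 paint(7,0,W):
YYWWW
WYWWW
YYWWK
YYWWK
WGWWK
WGWWK
WWWWW
WWWWW

Answer: YYWWW
WYWWW
YYWWK
YYWWK
WGWWK
WGWWK
WWWWW
WWWWW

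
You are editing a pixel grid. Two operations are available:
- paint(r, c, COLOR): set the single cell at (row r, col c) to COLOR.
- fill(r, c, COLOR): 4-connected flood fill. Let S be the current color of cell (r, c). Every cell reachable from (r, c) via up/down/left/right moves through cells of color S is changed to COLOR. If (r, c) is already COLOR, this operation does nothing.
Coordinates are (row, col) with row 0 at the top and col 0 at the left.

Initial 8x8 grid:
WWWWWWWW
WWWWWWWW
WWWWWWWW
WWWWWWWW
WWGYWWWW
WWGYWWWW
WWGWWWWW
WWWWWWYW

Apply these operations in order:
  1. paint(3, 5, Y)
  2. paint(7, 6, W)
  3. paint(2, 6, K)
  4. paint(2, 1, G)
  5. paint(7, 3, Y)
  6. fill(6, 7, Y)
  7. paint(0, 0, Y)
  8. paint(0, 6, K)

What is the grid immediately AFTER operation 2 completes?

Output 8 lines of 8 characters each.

Answer: WWWWWWWW
WWWWWWWW
WWWWWWWW
WWWWWYWW
WWGYWWWW
WWGYWWWW
WWGWWWWW
WWWWWWWW

Derivation:
After op 1 paint(3,5,Y):
WWWWWWWW
WWWWWWWW
WWWWWWWW
WWWWWYWW
WWGYWWWW
WWGYWWWW
WWGWWWWW
WWWWWWYW
After op 2 paint(7,6,W):
WWWWWWWW
WWWWWWWW
WWWWWWWW
WWWWWYWW
WWGYWWWW
WWGYWWWW
WWGWWWWW
WWWWWWWW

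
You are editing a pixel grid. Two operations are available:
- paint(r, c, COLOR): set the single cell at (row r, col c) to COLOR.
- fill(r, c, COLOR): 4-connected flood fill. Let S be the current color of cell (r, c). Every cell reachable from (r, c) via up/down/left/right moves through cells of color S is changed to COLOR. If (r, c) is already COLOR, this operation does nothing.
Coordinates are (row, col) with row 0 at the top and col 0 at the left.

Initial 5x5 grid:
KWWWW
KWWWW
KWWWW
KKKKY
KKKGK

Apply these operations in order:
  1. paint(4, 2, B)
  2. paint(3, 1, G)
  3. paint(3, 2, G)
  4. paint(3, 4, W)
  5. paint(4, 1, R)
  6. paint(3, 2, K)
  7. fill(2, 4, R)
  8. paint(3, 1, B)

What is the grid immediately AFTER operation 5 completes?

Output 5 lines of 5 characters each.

After op 1 paint(4,2,B):
KWWWW
KWWWW
KWWWW
KKKKY
KKBGK
After op 2 paint(3,1,G):
KWWWW
KWWWW
KWWWW
KGKKY
KKBGK
After op 3 paint(3,2,G):
KWWWW
KWWWW
KWWWW
KGGKY
KKBGK
After op 4 paint(3,4,W):
KWWWW
KWWWW
KWWWW
KGGKW
KKBGK
After op 5 paint(4,1,R):
KWWWW
KWWWW
KWWWW
KGGKW
KRBGK

Answer: KWWWW
KWWWW
KWWWW
KGGKW
KRBGK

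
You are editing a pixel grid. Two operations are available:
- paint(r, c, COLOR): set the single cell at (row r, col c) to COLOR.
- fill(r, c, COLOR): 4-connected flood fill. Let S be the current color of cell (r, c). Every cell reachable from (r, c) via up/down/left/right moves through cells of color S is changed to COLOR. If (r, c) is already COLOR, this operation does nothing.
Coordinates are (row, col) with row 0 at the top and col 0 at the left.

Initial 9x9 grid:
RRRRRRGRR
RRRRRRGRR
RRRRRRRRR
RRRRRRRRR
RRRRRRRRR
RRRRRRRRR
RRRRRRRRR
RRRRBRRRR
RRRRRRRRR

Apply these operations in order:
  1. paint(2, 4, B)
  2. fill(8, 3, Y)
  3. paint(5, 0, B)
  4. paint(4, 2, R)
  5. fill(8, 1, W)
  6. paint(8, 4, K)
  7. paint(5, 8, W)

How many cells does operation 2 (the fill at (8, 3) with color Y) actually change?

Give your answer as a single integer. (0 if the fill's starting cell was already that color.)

After op 1 paint(2,4,B):
RRRRRRGRR
RRRRRRGRR
RRRRBRRRR
RRRRRRRRR
RRRRRRRRR
RRRRRRRRR
RRRRRRRRR
RRRRBRRRR
RRRRRRRRR
After op 2 fill(8,3,Y) [77 cells changed]:
YYYYYYGYY
YYYYYYGYY
YYYYBYYYY
YYYYYYYYY
YYYYYYYYY
YYYYYYYYY
YYYYYYYYY
YYYYBYYYY
YYYYYYYYY

Answer: 77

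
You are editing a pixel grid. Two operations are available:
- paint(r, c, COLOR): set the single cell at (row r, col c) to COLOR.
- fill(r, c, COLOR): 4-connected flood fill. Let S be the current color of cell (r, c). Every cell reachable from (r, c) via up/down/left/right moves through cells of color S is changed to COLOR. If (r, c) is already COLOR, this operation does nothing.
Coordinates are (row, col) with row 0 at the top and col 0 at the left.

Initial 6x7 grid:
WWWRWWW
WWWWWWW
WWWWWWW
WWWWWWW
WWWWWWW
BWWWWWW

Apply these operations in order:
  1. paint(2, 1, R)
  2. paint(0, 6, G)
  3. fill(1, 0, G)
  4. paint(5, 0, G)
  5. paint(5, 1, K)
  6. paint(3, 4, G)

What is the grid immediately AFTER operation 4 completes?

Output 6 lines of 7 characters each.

After op 1 paint(2,1,R):
WWWRWWW
WWWWWWW
WRWWWWW
WWWWWWW
WWWWWWW
BWWWWWW
After op 2 paint(0,6,G):
WWWRWWG
WWWWWWW
WRWWWWW
WWWWWWW
WWWWWWW
BWWWWWW
After op 3 fill(1,0,G) [38 cells changed]:
GGGRGGG
GGGGGGG
GRGGGGG
GGGGGGG
GGGGGGG
BGGGGGG
After op 4 paint(5,0,G):
GGGRGGG
GGGGGGG
GRGGGGG
GGGGGGG
GGGGGGG
GGGGGGG

Answer: GGGRGGG
GGGGGGG
GRGGGGG
GGGGGGG
GGGGGGG
GGGGGGG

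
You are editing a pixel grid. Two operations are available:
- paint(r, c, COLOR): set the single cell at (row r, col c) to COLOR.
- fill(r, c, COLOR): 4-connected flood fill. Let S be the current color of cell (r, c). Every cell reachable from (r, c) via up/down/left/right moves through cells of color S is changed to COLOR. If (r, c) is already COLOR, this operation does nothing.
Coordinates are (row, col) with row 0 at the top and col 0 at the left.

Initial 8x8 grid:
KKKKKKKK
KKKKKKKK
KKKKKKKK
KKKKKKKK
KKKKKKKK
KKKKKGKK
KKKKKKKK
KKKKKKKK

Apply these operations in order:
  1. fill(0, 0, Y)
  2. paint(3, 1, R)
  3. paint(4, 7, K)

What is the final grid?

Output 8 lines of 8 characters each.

After op 1 fill(0,0,Y) [63 cells changed]:
YYYYYYYY
YYYYYYYY
YYYYYYYY
YYYYYYYY
YYYYYYYY
YYYYYGYY
YYYYYYYY
YYYYYYYY
After op 2 paint(3,1,R):
YYYYYYYY
YYYYYYYY
YYYYYYYY
YRYYYYYY
YYYYYYYY
YYYYYGYY
YYYYYYYY
YYYYYYYY
After op 3 paint(4,7,K):
YYYYYYYY
YYYYYYYY
YYYYYYYY
YRYYYYYY
YYYYYYYK
YYYYYGYY
YYYYYYYY
YYYYYYYY

Answer: YYYYYYYY
YYYYYYYY
YYYYYYYY
YRYYYYYY
YYYYYYYK
YYYYYGYY
YYYYYYYY
YYYYYYYY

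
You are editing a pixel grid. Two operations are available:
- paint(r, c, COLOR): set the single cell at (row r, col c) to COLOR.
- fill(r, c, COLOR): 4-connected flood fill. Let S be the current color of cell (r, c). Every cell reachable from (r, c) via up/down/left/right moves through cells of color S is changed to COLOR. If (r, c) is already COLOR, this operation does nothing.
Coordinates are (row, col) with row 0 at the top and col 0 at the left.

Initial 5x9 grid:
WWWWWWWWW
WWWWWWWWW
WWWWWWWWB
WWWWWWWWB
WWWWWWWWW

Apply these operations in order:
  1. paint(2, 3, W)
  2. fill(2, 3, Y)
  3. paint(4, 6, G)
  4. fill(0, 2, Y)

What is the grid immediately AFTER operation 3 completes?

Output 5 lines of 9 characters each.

After op 1 paint(2,3,W):
WWWWWWWWW
WWWWWWWWW
WWWWWWWWB
WWWWWWWWB
WWWWWWWWW
After op 2 fill(2,3,Y) [43 cells changed]:
YYYYYYYYY
YYYYYYYYY
YYYYYYYYB
YYYYYYYYB
YYYYYYYYY
After op 3 paint(4,6,G):
YYYYYYYYY
YYYYYYYYY
YYYYYYYYB
YYYYYYYYB
YYYYYYGYY

Answer: YYYYYYYYY
YYYYYYYYY
YYYYYYYYB
YYYYYYYYB
YYYYYYGYY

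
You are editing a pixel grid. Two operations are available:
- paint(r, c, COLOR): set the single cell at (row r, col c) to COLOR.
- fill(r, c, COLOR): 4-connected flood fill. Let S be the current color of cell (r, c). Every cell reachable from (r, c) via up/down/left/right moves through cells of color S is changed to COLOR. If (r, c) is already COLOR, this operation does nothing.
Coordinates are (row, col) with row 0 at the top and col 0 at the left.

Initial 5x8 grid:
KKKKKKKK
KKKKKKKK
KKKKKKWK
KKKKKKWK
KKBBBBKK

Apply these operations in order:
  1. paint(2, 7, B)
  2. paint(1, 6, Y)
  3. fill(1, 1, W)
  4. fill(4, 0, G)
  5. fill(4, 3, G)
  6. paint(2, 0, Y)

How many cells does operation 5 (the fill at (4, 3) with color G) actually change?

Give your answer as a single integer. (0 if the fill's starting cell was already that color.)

After op 1 paint(2,7,B):
KKKKKKKK
KKKKKKKK
KKKKKKWB
KKKKKKWK
KKBBBBKK
After op 2 paint(1,6,Y):
KKKKKKKK
KKKKKKYK
KKKKKKWB
KKKKKKWK
KKBBBBKK
After op 3 fill(1,1,W) [29 cells changed]:
WWWWWWWW
WWWWWWYW
WWWWWWWB
WWWWWWWK
WWBBBBKK
After op 4 fill(4,0,G) [31 cells changed]:
GGGGGGGG
GGGGGGYG
GGGGGGGB
GGGGGGGK
GGBBBBKK
After op 5 fill(4,3,G) [4 cells changed]:
GGGGGGGG
GGGGGGYG
GGGGGGGB
GGGGGGGK
GGGGGGKK

Answer: 4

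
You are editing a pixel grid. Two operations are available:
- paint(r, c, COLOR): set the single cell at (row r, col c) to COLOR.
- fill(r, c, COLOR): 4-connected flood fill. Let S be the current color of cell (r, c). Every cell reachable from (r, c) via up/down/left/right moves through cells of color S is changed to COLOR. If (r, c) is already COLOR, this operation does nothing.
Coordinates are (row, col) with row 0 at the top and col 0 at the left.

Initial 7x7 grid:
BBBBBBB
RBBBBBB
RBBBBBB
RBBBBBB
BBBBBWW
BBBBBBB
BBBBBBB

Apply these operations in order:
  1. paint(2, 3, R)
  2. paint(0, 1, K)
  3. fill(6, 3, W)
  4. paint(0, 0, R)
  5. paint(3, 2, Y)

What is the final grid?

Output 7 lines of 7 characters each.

Answer: RKWWWWW
RWWWWWW
RWWRWWW
RWYWWWW
WWWWWWW
WWWWWWW
WWWWWWW

Derivation:
After op 1 paint(2,3,R):
BBBBBBB
RBBBBBB
RBBRBBB
RBBBBBB
BBBBBWW
BBBBBBB
BBBBBBB
After op 2 paint(0,1,K):
BKBBBBB
RBBBBBB
RBBRBBB
RBBBBBB
BBBBBWW
BBBBBBB
BBBBBBB
After op 3 fill(6,3,W) [41 cells changed]:
BKWWWWW
RWWWWWW
RWWRWWW
RWWWWWW
WWWWWWW
WWWWWWW
WWWWWWW
After op 4 paint(0,0,R):
RKWWWWW
RWWWWWW
RWWRWWW
RWWWWWW
WWWWWWW
WWWWWWW
WWWWWWW
After op 5 paint(3,2,Y):
RKWWWWW
RWWWWWW
RWWRWWW
RWYWWWW
WWWWWWW
WWWWWWW
WWWWWWW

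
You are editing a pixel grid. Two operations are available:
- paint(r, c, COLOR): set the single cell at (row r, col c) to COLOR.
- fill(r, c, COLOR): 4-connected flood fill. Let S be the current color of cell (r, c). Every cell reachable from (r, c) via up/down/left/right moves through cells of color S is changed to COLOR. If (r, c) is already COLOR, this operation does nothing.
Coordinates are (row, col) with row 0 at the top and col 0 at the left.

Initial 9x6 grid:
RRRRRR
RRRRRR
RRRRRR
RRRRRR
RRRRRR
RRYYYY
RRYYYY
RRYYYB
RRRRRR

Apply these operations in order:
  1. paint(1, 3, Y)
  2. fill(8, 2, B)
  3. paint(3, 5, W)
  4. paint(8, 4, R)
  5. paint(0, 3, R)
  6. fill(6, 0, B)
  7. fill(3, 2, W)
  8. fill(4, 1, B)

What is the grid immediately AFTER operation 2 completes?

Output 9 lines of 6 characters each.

Answer: BBBBBB
BBBYBB
BBBBBB
BBBBBB
BBBBBB
BBYYYY
BBYYYY
BBYYYB
BBBBBB

Derivation:
After op 1 paint(1,3,Y):
RRRRRR
RRRYRR
RRRRRR
RRRRRR
RRRRRR
RRYYYY
RRYYYY
RRYYYB
RRRRRR
After op 2 fill(8,2,B) [41 cells changed]:
BBBBBB
BBBYBB
BBBBBB
BBBBBB
BBBBBB
BBYYYY
BBYYYY
BBYYYB
BBBBBB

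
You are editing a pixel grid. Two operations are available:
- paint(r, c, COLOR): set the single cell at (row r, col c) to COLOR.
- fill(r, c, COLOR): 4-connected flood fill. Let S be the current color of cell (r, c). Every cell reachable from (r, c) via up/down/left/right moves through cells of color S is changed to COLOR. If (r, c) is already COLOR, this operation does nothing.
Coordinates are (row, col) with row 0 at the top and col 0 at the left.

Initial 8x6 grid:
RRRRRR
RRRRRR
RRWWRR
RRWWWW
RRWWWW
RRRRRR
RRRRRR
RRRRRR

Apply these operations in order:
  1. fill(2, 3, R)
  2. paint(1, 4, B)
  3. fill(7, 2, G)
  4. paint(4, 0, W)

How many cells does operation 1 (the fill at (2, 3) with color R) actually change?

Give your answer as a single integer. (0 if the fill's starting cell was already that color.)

After op 1 fill(2,3,R) [10 cells changed]:
RRRRRR
RRRRRR
RRRRRR
RRRRRR
RRRRRR
RRRRRR
RRRRRR
RRRRRR

Answer: 10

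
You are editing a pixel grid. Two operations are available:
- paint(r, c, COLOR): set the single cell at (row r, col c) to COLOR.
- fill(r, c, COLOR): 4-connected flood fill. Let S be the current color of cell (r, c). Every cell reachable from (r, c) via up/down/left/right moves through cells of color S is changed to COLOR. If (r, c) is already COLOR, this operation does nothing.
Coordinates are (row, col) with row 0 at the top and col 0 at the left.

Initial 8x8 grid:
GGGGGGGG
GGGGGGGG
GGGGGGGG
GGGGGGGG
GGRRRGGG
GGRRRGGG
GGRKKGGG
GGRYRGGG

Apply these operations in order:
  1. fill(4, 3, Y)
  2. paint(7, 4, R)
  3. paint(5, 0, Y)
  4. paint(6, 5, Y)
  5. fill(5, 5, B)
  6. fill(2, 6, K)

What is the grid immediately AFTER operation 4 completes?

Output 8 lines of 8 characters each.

After op 1 fill(4,3,Y) [8 cells changed]:
GGGGGGGG
GGGGGGGG
GGGGGGGG
GGGGGGGG
GGYYYGGG
GGYYYGGG
GGYKKGGG
GGYYRGGG
After op 2 paint(7,4,R):
GGGGGGGG
GGGGGGGG
GGGGGGGG
GGGGGGGG
GGYYYGGG
GGYYYGGG
GGYKKGGG
GGYYRGGG
After op 3 paint(5,0,Y):
GGGGGGGG
GGGGGGGG
GGGGGGGG
GGGGGGGG
GGYYYGGG
YGYYYGGG
GGYKKGGG
GGYYRGGG
After op 4 paint(6,5,Y):
GGGGGGGG
GGGGGGGG
GGGGGGGG
GGGGGGGG
GGYYYGGG
YGYYYGGG
GGYKKYGG
GGYYRGGG

Answer: GGGGGGGG
GGGGGGGG
GGGGGGGG
GGGGGGGG
GGYYYGGG
YGYYYGGG
GGYKKYGG
GGYYRGGG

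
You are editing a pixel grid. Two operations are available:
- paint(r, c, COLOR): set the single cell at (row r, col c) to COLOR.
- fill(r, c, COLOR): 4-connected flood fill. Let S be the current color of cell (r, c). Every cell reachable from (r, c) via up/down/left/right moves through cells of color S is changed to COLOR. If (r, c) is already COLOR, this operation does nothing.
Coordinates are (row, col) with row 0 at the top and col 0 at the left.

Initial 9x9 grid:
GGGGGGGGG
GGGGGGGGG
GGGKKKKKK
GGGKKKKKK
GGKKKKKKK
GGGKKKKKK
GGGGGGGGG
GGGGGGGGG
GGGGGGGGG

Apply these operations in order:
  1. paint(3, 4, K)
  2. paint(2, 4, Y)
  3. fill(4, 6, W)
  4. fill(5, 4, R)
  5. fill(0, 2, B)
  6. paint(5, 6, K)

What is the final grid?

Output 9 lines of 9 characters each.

Answer: BBBBBBBBB
BBBBBBBBB
BBBRYRRRR
BBBRRRRRR
BBRRRRRRR
BBBRRRKRR
BBBBBBBBB
BBBBBBBBB
BBBBBBBBB

Derivation:
After op 1 paint(3,4,K):
GGGGGGGGG
GGGGGGGGG
GGGKKKKKK
GGGKKKKKK
GGKKKKKKK
GGGKKKKKK
GGGGGGGGG
GGGGGGGGG
GGGGGGGGG
After op 2 paint(2,4,Y):
GGGGGGGGG
GGGGGGGGG
GGGKYKKKK
GGGKKKKKK
GGKKKKKKK
GGGKKKKKK
GGGGGGGGG
GGGGGGGGG
GGGGGGGGG
After op 3 fill(4,6,W) [24 cells changed]:
GGGGGGGGG
GGGGGGGGG
GGGWYWWWW
GGGWWWWWW
GGWWWWWWW
GGGWWWWWW
GGGGGGGGG
GGGGGGGGG
GGGGGGGGG
After op 4 fill(5,4,R) [24 cells changed]:
GGGGGGGGG
GGGGGGGGG
GGGRYRRRR
GGGRRRRRR
GGRRRRRRR
GGGRRRRRR
GGGGGGGGG
GGGGGGGGG
GGGGGGGGG
After op 5 fill(0,2,B) [56 cells changed]:
BBBBBBBBB
BBBBBBBBB
BBBRYRRRR
BBBRRRRRR
BBRRRRRRR
BBBRRRRRR
BBBBBBBBB
BBBBBBBBB
BBBBBBBBB
After op 6 paint(5,6,K):
BBBBBBBBB
BBBBBBBBB
BBBRYRRRR
BBBRRRRRR
BBRRRRRRR
BBBRRRKRR
BBBBBBBBB
BBBBBBBBB
BBBBBBBBB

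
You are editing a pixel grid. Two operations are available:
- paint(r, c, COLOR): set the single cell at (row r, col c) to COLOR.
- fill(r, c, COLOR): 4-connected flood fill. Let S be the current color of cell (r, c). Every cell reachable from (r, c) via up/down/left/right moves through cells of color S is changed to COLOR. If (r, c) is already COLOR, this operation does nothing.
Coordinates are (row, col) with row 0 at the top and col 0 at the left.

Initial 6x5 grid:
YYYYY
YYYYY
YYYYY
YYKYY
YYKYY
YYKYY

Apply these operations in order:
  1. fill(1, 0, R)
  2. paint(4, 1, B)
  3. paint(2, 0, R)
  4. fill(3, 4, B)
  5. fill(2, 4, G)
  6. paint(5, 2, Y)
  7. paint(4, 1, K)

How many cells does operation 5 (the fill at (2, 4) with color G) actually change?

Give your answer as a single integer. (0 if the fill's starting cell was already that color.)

After op 1 fill(1,0,R) [27 cells changed]:
RRRRR
RRRRR
RRRRR
RRKRR
RRKRR
RRKRR
After op 2 paint(4,1,B):
RRRRR
RRRRR
RRRRR
RRKRR
RBKRR
RRKRR
After op 3 paint(2,0,R):
RRRRR
RRRRR
RRRRR
RRKRR
RBKRR
RRKRR
After op 4 fill(3,4,B) [26 cells changed]:
BBBBB
BBBBB
BBBBB
BBKBB
BBKBB
BBKBB
After op 5 fill(2,4,G) [27 cells changed]:
GGGGG
GGGGG
GGGGG
GGKGG
GGKGG
GGKGG

Answer: 27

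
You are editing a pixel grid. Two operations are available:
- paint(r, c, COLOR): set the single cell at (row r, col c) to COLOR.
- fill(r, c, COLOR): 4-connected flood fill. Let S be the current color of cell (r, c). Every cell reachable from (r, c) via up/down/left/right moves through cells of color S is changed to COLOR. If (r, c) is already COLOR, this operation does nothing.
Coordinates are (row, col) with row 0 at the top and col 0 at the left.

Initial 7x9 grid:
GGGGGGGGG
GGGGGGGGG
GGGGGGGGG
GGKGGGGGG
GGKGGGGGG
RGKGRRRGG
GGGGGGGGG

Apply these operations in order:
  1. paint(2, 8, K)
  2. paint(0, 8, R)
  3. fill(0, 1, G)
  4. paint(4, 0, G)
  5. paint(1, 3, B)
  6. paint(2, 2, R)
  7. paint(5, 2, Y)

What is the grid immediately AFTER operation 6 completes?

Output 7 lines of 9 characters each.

After op 1 paint(2,8,K):
GGGGGGGGG
GGGGGGGGG
GGGGGGGGK
GGKGGGGGG
GGKGGGGGG
RGKGRRRGG
GGGGGGGGG
After op 2 paint(0,8,R):
GGGGGGGGR
GGGGGGGGG
GGGGGGGGK
GGKGGGGGG
GGKGGGGGG
RGKGRRRGG
GGGGGGGGG
After op 3 fill(0,1,G) [0 cells changed]:
GGGGGGGGR
GGGGGGGGG
GGGGGGGGK
GGKGGGGGG
GGKGGGGGG
RGKGRRRGG
GGGGGGGGG
After op 4 paint(4,0,G):
GGGGGGGGR
GGGGGGGGG
GGGGGGGGK
GGKGGGGGG
GGKGGGGGG
RGKGRRRGG
GGGGGGGGG
After op 5 paint(1,3,B):
GGGGGGGGR
GGGBGGGGG
GGGGGGGGK
GGKGGGGGG
GGKGGGGGG
RGKGRRRGG
GGGGGGGGG
After op 6 paint(2,2,R):
GGGGGGGGR
GGGBGGGGG
GGRGGGGGK
GGKGGGGGG
GGKGGGGGG
RGKGRRRGG
GGGGGGGGG

Answer: GGGGGGGGR
GGGBGGGGG
GGRGGGGGK
GGKGGGGGG
GGKGGGGGG
RGKGRRRGG
GGGGGGGGG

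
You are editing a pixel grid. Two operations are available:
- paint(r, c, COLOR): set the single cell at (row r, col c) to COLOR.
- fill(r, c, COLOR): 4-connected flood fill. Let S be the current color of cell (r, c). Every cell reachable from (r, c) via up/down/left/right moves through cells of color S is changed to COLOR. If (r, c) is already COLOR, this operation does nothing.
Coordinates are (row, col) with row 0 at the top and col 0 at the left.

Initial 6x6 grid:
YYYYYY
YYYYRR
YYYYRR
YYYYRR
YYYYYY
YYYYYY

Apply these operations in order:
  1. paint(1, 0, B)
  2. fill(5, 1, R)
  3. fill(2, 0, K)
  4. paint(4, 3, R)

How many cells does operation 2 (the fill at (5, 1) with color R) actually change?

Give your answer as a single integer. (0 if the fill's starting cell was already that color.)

After op 1 paint(1,0,B):
YYYYYY
BYYYRR
YYYYRR
YYYYRR
YYYYYY
YYYYYY
After op 2 fill(5,1,R) [29 cells changed]:
RRRRRR
BRRRRR
RRRRRR
RRRRRR
RRRRRR
RRRRRR

Answer: 29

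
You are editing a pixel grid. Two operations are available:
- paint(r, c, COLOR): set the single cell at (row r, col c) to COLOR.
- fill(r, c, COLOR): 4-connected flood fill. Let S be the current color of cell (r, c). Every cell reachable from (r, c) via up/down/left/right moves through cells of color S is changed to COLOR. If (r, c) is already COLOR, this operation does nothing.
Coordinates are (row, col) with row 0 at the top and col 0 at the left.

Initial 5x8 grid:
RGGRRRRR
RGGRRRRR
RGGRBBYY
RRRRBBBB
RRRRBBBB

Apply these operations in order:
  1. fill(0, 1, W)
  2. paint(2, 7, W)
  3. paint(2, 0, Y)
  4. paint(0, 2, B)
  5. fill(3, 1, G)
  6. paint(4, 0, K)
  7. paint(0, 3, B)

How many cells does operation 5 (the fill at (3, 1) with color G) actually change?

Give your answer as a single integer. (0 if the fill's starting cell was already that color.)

Answer: 19

Derivation:
After op 1 fill(0,1,W) [6 cells changed]:
RWWRRRRR
RWWRRRRR
RWWRBBYY
RRRRBBBB
RRRRBBBB
After op 2 paint(2,7,W):
RWWRRRRR
RWWRRRRR
RWWRBBYW
RRRRBBBB
RRRRBBBB
After op 3 paint(2,0,Y):
RWWRRRRR
RWWRRRRR
YWWRBBYW
RRRRBBBB
RRRRBBBB
After op 4 paint(0,2,B):
RWBRRRRR
RWWRRRRR
YWWRBBYW
RRRRBBBB
RRRRBBBB
After op 5 fill(3,1,G) [19 cells changed]:
RWBGGGGG
RWWGGGGG
YWWGBBYW
GGGGBBBB
GGGGBBBB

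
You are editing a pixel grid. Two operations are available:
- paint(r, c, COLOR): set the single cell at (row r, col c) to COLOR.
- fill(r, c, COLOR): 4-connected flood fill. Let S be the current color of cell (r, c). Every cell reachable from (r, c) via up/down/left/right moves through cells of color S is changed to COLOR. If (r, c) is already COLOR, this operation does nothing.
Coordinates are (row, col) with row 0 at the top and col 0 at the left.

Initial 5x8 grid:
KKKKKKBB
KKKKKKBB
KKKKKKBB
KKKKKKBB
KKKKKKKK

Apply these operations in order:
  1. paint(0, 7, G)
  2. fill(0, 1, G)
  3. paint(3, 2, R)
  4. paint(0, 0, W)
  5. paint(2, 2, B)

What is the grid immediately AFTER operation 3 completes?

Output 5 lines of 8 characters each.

Answer: GGGGGGBG
GGGGGGBB
GGGGGGBB
GGRGGGBB
GGGGGGGG

Derivation:
After op 1 paint(0,7,G):
KKKKKKBG
KKKKKKBB
KKKKKKBB
KKKKKKBB
KKKKKKKK
After op 2 fill(0,1,G) [32 cells changed]:
GGGGGGBG
GGGGGGBB
GGGGGGBB
GGGGGGBB
GGGGGGGG
After op 3 paint(3,2,R):
GGGGGGBG
GGGGGGBB
GGGGGGBB
GGRGGGBB
GGGGGGGG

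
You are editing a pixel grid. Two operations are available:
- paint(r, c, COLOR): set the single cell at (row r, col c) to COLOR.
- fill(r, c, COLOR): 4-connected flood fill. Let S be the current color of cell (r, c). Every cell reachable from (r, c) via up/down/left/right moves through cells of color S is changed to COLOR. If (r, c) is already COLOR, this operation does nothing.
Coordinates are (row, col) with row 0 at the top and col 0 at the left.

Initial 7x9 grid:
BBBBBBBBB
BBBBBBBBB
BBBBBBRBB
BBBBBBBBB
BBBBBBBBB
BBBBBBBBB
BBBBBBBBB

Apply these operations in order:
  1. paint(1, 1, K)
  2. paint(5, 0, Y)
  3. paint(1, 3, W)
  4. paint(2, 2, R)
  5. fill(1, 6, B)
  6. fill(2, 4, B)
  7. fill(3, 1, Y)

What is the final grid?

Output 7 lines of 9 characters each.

After op 1 paint(1,1,K):
BBBBBBBBB
BKBBBBBBB
BBBBBBRBB
BBBBBBBBB
BBBBBBBBB
BBBBBBBBB
BBBBBBBBB
After op 2 paint(5,0,Y):
BBBBBBBBB
BKBBBBBBB
BBBBBBRBB
BBBBBBBBB
BBBBBBBBB
YBBBBBBBB
BBBBBBBBB
After op 3 paint(1,3,W):
BBBBBBBBB
BKBWBBBBB
BBBBBBRBB
BBBBBBBBB
BBBBBBBBB
YBBBBBBBB
BBBBBBBBB
After op 4 paint(2,2,R):
BBBBBBBBB
BKBWBBBBB
BBRBBBRBB
BBBBBBBBB
BBBBBBBBB
YBBBBBBBB
BBBBBBBBB
After op 5 fill(1,6,B) [0 cells changed]:
BBBBBBBBB
BKBWBBBBB
BBRBBBRBB
BBBBBBBBB
BBBBBBBBB
YBBBBBBBB
BBBBBBBBB
After op 6 fill(2,4,B) [0 cells changed]:
BBBBBBBBB
BKBWBBBBB
BBRBBBRBB
BBBBBBBBB
BBBBBBBBB
YBBBBBBBB
BBBBBBBBB
After op 7 fill(3,1,Y) [58 cells changed]:
YYYYYYYYY
YKYWYYYYY
YYRYYYRYY
YYYYYYYYY
YYYYYYYYY
YYYYYYYYY
YYYYYYYYY

Answer: YYYYYYYYY
YKYWYYYYY
YYRYYYRYY
YYYYYYYYY
YYYYYYYYY
YYYYYYYYY
YYYYYYYYY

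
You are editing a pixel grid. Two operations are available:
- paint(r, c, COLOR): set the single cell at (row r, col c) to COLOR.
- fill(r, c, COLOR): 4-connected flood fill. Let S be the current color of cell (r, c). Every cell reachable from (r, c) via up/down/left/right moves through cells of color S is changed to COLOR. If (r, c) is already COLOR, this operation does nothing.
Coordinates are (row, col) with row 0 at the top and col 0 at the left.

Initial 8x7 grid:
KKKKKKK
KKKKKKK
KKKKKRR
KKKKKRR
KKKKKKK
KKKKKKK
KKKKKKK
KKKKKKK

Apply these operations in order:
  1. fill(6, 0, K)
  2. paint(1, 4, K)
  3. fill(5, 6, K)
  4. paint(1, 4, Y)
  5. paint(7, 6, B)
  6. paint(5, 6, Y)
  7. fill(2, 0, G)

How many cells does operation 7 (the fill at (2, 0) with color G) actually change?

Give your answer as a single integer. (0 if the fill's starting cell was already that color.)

After op 1 fill(6,0,K) [0 cells changed]:
KKKKKKK
KKKKKKK
KKKKKRR
KKKKKRR
KKKKKKK
KKKKKKK
KKKKKKK
KKKKKKK
After op 2 paint(1,4,K):
KKKKKKK
KKKKKKK
KKKKKRR
KKKKKRR
KKKKKKK
KKKKKKK
KKKKKKK
KKKKKKK
After op 3 fill(5,6,K) [0 cells changed]:
KKKKKKK
KKKKKKK
KKKKKRR
KKKKKRR
KKKKKKK
KKKKKKK
KKKKKKK
KKKKKKK
After op 4 paint(1,4,Y):
KKKKKKK
KKKKYKK
KKKKKRR
KKKKKRR
KKKKKKK
KKKKKKK
KKKKKKK
KKKKKKK
After op 5 paint(7,6,B):
KKKKKKK
KKKKYKK
KKKKKRR
KKKKKRR
KKKKKKK
KKKKKKK
KKKKKKK
KKKKKKB
After op 6 paint(5,6,Y):
KKKKKKK
KKKKYKK
KKKKKRR
KKKKKRR
KKKKKKK
KKKKKKY
KKKKKKK
KKKKKKB
After op 7 fill(2,0,G) [49 cells changed]:
GGGGGGG
GGGGYGG
GGGGGRR
GGGGGRR
GGGGGGG
GGGGGGY
GGGGGGG
GGGGGGB

Answer: 49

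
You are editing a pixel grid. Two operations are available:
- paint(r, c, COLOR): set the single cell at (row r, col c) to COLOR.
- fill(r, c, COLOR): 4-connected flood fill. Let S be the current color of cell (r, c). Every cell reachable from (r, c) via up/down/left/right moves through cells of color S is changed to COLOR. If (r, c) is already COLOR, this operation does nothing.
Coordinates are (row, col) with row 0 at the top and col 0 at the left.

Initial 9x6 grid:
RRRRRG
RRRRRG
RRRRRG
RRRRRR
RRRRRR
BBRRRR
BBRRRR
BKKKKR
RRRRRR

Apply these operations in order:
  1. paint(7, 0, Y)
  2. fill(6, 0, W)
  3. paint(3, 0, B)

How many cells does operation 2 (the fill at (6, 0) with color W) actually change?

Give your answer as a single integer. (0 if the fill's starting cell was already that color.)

Answer: 4

Derivation:
After op 1 paint(7,0,Y):
RRRRRG
RRRRRG
RRRRRG
RRRRRR
RRRRRR
BBRRRR
BBRRRR
YKKKKR
RRRRRR
After op 2 fill(6,0,W) [4 cells changed]:
RRRRRG
RRRRRG
RRRRRG
RRRRRR
RRRRRR
WWRRRR
WWRRRR
YKKKKR
RRRRRR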